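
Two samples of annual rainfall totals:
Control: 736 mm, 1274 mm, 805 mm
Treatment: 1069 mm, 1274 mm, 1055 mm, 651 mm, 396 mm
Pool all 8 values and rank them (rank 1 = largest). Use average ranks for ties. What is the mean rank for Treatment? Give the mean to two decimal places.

Sorted (descending): 1274, 1274, 1069, 1055, 805, 736, 651, 396
The 2 values of 1274 occupy positions 1–2 → average rank (1+2)/2 = 1.5.
Treatment values → pooled ranks: 1069→3, 1274→1.5, 1055→4, 651→7, 396→8
Mean rank = (3 + 1.5 + 4 + 7 + 8) / 5 = 4.70

4.70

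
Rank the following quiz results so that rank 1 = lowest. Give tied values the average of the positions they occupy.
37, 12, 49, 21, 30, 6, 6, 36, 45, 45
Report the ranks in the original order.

7, 3, 10, 4, 5, 1.5, 1.5, 6, 8.5, 8.5

Sorted (ascending): 6, 6, 12, 21, 30, 36, 37, 45, 45, 49
The 2 values of 6 occupy positions 1–2 → average rank (1+2)/2 = 1.5.
The 2 values of 45 occupy positions 8–9 → average rank (8+9)/2 = 8.5.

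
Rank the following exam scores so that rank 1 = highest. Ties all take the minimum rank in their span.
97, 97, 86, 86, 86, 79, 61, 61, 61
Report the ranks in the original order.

1, 1, 3, 3, 3, 6, 7, 7, 7

Sorted (descending): 97, 97, 86, 86, 86, 79, 61, 61, 61
The 2 values of 97 occupy positions 1–2 → each gets rank 1.
The 3 values of 86 occupy positions 3–5 → each gets rank 3.
The 3 values of 61 occupy positions 7–9 → each gets rank 7.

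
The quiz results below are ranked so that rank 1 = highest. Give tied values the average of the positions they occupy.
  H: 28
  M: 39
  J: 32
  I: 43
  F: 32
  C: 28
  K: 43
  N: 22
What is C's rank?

Sorted (descending): 43, 43, 39, 32, 32, 28, 28, 22
The 2 values of 43 occupy positions 1–2 → average rank (1+2)/2 = 1.5.
The 2 values of 32 occupy positions 4–5 → average rank (4+5)/2 = 4.5.
The 2 values of 28 occupy positions 6–7 → average rank (6+7)/2 = 6.5.
C has value 28 → rank 6.5.

6.5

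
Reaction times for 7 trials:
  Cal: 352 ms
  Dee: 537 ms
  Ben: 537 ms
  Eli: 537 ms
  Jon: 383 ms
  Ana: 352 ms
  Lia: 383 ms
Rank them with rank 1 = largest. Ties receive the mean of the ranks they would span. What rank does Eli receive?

2

Sorted (descending): 537, 537, 537, 383, 383, 352, 352
The 3 values of 537 occupy positions 1–3 → average rank 2.
The 2 values of 383 occupy positions 4–5 → average rank (4+5)/2 = 4.5.
The 2 values of 352 occupy positions 6–7 → average rank (6+7)/2 = 6.5.
Eli has value 537 ms → rank 2.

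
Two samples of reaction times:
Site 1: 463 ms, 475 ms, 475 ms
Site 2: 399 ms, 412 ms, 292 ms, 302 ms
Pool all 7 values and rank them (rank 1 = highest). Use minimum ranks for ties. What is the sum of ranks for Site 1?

Sorted (descending): 475, 475, 463, 412, 399, 302, 292
The 2 values of 475 occupy positions 1–2 → each gets rank 1.
Site 1 values → pooled ranks: 463→3, 475→1, 475→1
Rank sum = 3 + 1 + 1 = 5

5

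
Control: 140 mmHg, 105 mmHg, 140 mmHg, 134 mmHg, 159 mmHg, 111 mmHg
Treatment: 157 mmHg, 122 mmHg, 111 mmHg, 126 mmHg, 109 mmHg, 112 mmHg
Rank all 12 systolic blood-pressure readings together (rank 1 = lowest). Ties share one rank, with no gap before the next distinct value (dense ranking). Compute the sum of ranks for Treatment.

Sorted (ascending): 105, 109, 111, 111, 112, 122, 126, 134, 140, 140, 157, 159
The 2 values of 111 share dense rank 3.
The 2 values of 140 share dense rank 8.
Remaining distinct values take the next consecutive integers.
Treatment values → pooled ranks: 157→9, 122→5, 111→3, 126→6, 109→2, 112→4
Rank sum = 9 + 5 + 3 + 6 + 2 + 4 = 29

29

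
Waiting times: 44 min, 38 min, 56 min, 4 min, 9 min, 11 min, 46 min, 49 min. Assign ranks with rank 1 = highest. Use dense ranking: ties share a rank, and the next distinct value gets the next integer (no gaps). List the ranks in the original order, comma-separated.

4, 5, 1, 8, 7, 6, 3, 2

Sorted (descending): 56, 49, 46, 44, 38, 11, 9, 4
No ties — each value takes its position as its rank.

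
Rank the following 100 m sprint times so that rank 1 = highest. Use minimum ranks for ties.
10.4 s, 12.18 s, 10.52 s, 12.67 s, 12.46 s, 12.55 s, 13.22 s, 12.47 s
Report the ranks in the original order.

Sorted (descending): 13.22, 12.67, 12.55, 12.47, 12.46, 12.18, 10.52, 10.4
No ties — each value takes its position as its rank.

8, 6, 7, 2, 5, 3, 1, 4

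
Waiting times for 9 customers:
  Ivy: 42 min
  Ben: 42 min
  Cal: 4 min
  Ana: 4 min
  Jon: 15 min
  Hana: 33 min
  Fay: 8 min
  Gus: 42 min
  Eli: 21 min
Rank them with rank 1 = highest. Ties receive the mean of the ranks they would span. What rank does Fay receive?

Sorted (descending): 42, 42, 42, 33, 21, 15, 8, 4, 4
The 3 values of 42 occupy positions 1–3 → average rank 2.
The 2 values of 4 occupy positions 8–9 → average rank (8+9)/2 = 8.5.
Fay has value 8 min → rank 7.

7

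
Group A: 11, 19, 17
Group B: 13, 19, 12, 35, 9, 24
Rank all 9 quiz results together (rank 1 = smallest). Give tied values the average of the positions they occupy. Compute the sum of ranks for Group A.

13.5

Sorted (ascending): 9, 11, 12, 13, 17, 19, 19, 24, 35
The 2 values of 19 occupy positions 6–7 → average rank (6+7)/2 = 6.5.
Group A values → pooled ranks: 11→2, 19→6.5, 17→5
Rank sum = 2 + 6.5 + 5 = 13.5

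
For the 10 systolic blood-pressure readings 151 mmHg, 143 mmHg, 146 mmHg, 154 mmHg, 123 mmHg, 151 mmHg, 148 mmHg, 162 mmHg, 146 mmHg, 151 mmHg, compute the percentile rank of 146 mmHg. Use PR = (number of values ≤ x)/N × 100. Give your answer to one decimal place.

40.0

N = 10.
Strictly below 146: 2. Equal to 146: 2.
PR = 4/10 × 100 = 40.0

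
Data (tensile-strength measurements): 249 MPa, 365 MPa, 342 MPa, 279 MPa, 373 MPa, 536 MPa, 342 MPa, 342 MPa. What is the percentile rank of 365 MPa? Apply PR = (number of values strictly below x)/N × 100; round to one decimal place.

62.5

N = 8.
Strictly below 365: 5. Equal to 365: 1.
PR = 5/8 × 100 = 62.5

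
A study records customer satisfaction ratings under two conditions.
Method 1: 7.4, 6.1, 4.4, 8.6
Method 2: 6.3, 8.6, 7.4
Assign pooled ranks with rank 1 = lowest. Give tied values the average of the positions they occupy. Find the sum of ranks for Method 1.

14

Sorted (ascending): 4.4, 6.1, 6.3, 7.4, 7.4, 8.6, 8.6
The 2 values of 7.4 occupy positions 4–5 → average rank (4+5)/2 = 4.5.
The 2 values of 8.6 occupy positions 6–7 → average rank (6+7)/2 = 6.5.
Method 1 values → pooled ranks: 7.4→4.5, 6.1→2, 4.4→1, 8.6→6.5
Rank sum = 4.5 + 2 + 1 + 6.5 = 14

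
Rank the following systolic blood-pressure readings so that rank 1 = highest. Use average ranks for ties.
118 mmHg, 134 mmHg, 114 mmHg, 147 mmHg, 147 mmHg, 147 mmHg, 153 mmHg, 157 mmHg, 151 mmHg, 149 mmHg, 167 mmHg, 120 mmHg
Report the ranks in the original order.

Sorted (descending): 167, 157, 153, 151, 149, 147, 147, 147, 134, 120, 118, 114
The 3 values of 147 occupy positions 6–8 → average rank 7.

11, 9, 12, 7, 7, 7, 3, 2, 4, 5, 1, 10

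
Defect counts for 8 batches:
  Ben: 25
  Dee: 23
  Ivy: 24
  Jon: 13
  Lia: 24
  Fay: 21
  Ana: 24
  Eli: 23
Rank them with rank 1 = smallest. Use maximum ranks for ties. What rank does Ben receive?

Sorted (ascending): 13, 21, 23, 23, 24, 24, 24, 25
The 2 values of 23 occupy positions 3–4 → each gets rank 4.
The 3 values of 24 occupy positions 5–7 → each gets rank 7.
Ben has value 25 → rank 8.

8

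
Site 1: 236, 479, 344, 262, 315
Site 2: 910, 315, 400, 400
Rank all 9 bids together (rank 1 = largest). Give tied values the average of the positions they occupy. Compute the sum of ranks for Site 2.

14.5

Sorted (descending): 910, 479, 400, 400, 344, 315, 315, 262, 236
The 2 values of 400 occupy positions 3–4 → average rank (3+4)/2 = 3.5.
The 2 values of 315 occupy positions 6–7 → average rank (6+7)/2 = 6.5.
Site 2 values → pooled ranks: 910→1, 315→6.5, 400→3.5, 400→3.5
Rank sum = 1 + 6.5 + 3.5 + 3.5 = 14.5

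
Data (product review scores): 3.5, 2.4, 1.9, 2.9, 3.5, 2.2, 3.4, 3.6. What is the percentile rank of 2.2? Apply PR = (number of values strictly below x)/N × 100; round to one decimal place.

12.5

N = 8.
Strictly below 2.2: 1. Equal to 2.2: 1.
PR = 1/8 × 100 = 12.5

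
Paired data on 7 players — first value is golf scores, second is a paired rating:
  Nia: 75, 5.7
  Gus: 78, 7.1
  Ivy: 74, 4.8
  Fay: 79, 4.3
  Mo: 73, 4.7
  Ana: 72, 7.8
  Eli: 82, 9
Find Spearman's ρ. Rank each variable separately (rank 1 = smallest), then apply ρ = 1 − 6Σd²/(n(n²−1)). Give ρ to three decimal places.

Ranks of variable 1: 4, 5, 3, 6, 2, 1, 7
Ranks of variable 2: 4, 5, 3, 1, 2, 6, 7
d = r₁ − r₂: 0, 0, 0, 5, 0, -5, 0
d²: 0, 0, 0, 25, 0, 25, 0; Σd² = 50
ρ = 1 − 6·50/(7·48) = 1 − 300/336 = 0.107

0.107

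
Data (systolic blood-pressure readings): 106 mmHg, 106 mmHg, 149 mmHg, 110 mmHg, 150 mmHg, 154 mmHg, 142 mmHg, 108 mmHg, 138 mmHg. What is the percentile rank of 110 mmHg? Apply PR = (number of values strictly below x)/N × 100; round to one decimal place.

N = 9.
Strictly below 110: 3. Equal to 110: 1.
PR = 3/9 × 100 = 33.3

33.3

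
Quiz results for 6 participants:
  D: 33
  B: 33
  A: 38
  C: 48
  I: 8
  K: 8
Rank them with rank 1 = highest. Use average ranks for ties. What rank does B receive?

Sorted (descending): 48, 38, 33, 33, 8, 8
The 2 values of 33 occupy positions 3–4 → average rank (3+4)/2 = 3.5.
The 2 values of 8 occupy positions 5–6 → average rank (5+6)/2 = 5.5.
B has value 33 → rank 3.5.

3.5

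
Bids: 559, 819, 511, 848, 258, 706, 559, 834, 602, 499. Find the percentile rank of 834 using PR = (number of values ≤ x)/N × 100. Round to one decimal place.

N = 10.
Strictly below 834: 8. Equal to 834: 1.
PR = 9/10 × 100 = 90.0

90.0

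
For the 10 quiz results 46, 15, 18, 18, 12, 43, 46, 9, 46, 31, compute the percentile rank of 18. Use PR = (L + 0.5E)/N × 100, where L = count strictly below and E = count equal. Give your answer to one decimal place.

40.0

N = 10.
Strictly below 18: 3. Equal to 18: 2.
PR = (3 + 0.5·2)/10 × 100 = 40.0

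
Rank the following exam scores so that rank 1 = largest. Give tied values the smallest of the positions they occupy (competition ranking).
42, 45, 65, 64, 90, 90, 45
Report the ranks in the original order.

7, 5, 3, 4, 1, 1, 5

Sorted (descending): 90, 90, 65, 64, 45, 45, 42
The 2 values of 90 occupy positions 1–2 → each gets rank 1.
The 2 values of 45 occupy positions 5–6 → each gets rank 5.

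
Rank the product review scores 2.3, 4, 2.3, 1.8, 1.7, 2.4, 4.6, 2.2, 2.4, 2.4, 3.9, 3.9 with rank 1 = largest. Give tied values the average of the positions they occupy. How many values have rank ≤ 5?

4

Sorted (descending): 4.6, 4, 3.9, 3.9, 2.4, 2.4, 2.4, 2.3, 2.3, 2.2, 1.8, 1.7
The 2 values of 3.9 occupy positions 3–4 → average rank (3+4)/2 = 3.5.
The 3 values of 2.4 occupy positions 5–7 → average rank 6.
The 2 values of 2.3 occupy positions 8–9 → average rank (8+9)/2 = 8.5.
Ranks ≤ 5: {1, 2, 3.5, 3.5} → 4 values.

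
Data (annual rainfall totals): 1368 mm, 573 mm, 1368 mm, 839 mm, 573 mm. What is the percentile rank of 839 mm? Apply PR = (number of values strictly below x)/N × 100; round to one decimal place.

N = 5.
Strictly below 839: 2. Equal to 839: 1.
PR = 2/5 × 100 = 40.0

40.0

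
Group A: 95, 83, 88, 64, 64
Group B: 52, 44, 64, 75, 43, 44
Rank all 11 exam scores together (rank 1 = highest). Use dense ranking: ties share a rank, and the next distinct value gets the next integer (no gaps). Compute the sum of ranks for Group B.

Sorted (descending): 95, 88, 83, 75, 64, 64, 64, 52, 44, 44, 43
The 3 values of 64 share dense rank 5.
The 2 values of 44 share dense rank 7.
Remaining distinct values take the next consecutive integers.
Group B values → pooled ranks: 52→6, 44→7, 64→5, 75→4, 43→8, 44→7
Rank sum = 6 + 7 + 5 + 4 + 8 + 7 = 37

37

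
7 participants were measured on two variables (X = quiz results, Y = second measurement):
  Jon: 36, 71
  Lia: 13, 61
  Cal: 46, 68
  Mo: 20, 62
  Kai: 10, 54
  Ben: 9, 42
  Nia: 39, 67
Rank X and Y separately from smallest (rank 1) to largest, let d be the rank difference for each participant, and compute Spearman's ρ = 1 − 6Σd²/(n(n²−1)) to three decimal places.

Ranks of variable 1: 5, 3, 7, 4, 2, 1, 6
Ranks of variable 2: 7, 3, 6, 4, 2, 1, 5
d = r₁ − r₂: -2, 0, 1, 0, 0, 0, 1
d²: 4, 0, 1, 0, 0, 0, 1; Σd² = 6
ρ = 1 − 6·6/(7·48) = 1 − 36/336 = 0.893

0.893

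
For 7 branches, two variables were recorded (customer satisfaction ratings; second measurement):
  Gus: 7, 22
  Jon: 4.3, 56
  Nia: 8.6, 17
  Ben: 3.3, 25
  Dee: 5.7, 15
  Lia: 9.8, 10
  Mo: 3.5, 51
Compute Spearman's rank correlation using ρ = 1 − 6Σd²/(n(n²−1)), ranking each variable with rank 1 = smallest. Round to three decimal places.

Ranks of variable 1: 5, 3, 6, 1, 4, 7, 2
Ranks of variable 2: 4, 7, 3, 5, 2, 1, 6
d = r₁ − r₂: 1, -4, 3, -4, 2, 6, -4
d²: 1, 16, 9, 16, 4, 36, 16; Σd² = 98
ρ = 1 − 6·98/(7·48) = 1 − 588/336 = -0.750

-0.750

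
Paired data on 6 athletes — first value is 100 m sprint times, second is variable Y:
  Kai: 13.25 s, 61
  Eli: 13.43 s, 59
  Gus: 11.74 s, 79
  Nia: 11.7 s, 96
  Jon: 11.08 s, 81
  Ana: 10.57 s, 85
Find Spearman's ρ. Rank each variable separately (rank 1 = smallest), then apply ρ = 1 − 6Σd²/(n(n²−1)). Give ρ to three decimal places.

Ranks of variable 1: 5, 6, 4, 3, 2, 1
Ranks of variable 2: 2, 1, 3, 6, 4, 5
d = r₁ − r₂: 3, 5, 1, -3, -2, -4
d²: 9, 25, 1, 9, 4, 16; Σd² = 64
ρ = 1 − 6·64/(6·35) = 1 − 384/210 = -0.829

-0.829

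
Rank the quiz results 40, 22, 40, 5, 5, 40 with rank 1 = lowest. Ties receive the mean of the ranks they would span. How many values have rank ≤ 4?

3

Sorted (ascending): 5, 5, 22, 40, 40, 40
The 2 values of 5 occupy positions 1–2 → average rank (1+2)/2 = 1.5.
The 3 values of 40 occupy positions 4–6 → average rank 5.
Ranks ≤ 4: {1.5, 1.5, 3} → 3 values.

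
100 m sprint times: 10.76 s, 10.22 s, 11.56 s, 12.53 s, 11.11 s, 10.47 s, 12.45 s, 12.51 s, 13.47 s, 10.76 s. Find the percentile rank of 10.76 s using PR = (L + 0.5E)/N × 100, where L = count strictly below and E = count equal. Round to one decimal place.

30.0

N = 10.
Strictly below 10.76: 2. Equal to 10.76: 2.
PR = (2 + 0.5·2)/10 × 100 = 30.0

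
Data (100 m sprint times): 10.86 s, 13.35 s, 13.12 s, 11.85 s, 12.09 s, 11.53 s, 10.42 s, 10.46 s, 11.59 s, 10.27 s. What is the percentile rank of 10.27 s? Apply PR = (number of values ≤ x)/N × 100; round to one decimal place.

N = 10.
Strictly below 10.27: 0. Equal to 10.27: 1.
PR = 1/10 × 100 = 10.0

10.0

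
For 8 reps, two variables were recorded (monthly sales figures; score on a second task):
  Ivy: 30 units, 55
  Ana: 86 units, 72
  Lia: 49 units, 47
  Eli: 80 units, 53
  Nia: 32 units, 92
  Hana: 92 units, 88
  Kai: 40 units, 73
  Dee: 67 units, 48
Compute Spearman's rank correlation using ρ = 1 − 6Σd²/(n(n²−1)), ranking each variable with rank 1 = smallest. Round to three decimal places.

-0.024

Ranks of variable 1: 1, 7, 4, 6, 2, 8, 3, 5
Ranks of variable 2: 4, 5, 1, 3, 8, 7, 6, 2
d = r₁ − r₂: -3, 2, 3, 3, -6, 1, -3, 3
d²: 9, 4, 9, 9, 36, 1, 9, 9; Σd² = 86
ρ = 1 − 6·86/(8·63) = 1 − 516/504 = -0.024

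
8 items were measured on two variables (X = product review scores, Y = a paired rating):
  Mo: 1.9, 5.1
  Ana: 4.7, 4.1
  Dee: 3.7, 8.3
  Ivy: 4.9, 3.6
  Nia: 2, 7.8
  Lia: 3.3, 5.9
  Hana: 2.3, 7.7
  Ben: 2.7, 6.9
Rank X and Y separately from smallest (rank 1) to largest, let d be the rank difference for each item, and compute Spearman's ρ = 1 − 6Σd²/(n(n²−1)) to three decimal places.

Ranks of variable 1: 1, 7, 6, 8, 2, 5, 3, 4
Ranks of variable 2: 3, 2, 8, 1, 7, 4, 6, 5
d = r₁ − r₂: -2, 5, -2, 7, -5, 1, -3, -1
d²: 4, 25, 4, 49, 25, 1, 9, 1; Σd² = 118
ρ = 1 − 6·118/(8·63) = 1 − 708/504 = -0.405

-0.405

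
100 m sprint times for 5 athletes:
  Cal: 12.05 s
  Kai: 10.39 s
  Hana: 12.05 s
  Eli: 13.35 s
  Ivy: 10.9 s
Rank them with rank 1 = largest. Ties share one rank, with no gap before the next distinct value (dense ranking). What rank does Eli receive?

1

Sorted (descending): 13.35, 12.05, 12.05, 10.9, 10.39
The 2 values of 12.05 share dense rank 2.
Remaining distinct values take the next consecutive integers.
Eli has value 13.35 s → rank 1.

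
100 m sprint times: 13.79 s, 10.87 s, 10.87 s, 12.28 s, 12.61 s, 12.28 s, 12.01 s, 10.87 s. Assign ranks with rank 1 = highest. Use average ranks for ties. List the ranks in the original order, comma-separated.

Sorted (descending): 13.79, 12.61, 12.28, 12.28, 12.01, 10.87, 10.87, 10.87
The 2 values of 12.28 occupy positions 3–4 → average rank (3+4)/2 = 3.5.
The 3 values of 10.87 occupy positions 6–8 → average rank 7.

1, 7, 7, 3.5, 2, 3.5, 5, 7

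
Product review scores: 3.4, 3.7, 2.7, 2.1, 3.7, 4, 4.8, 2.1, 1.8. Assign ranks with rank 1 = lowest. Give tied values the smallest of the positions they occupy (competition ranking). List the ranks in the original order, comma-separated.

5, 6, 4, 2, 6, 8, 9, 2, 1

Sorted (ascending): 1.8, 2.1, 2.1, 2.7, 3.4, 3.7, 3.7, 4, 4.8
The 2 values of 2.1 occupy positions 2–3 → each gets rank 2.
The 2 values of 3.7 occupy positions 6–7 → each gets rank 6.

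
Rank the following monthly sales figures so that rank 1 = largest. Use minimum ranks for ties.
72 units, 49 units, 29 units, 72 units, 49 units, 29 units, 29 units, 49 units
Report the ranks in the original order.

1, 3, 6, 1, 3, 6, 6, 3

Sorted (descending): 72, 72, 49, 49, 49, 29, 29, 29
The 2 values of 72 occupy positions 1–2 → each gets rank 1.
The 3 values of 49 occupy positions 3–5 → each gets rank 3.
The 3 values of 29 occupy positions 6–8 → each gets rank 6.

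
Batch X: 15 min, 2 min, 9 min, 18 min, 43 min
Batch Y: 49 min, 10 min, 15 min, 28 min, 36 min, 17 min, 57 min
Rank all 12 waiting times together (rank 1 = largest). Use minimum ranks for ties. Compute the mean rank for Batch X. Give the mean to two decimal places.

Sorted (descending): 57, 49, 43, 36, 28, 18, 17, 15, 15, 10, 9, 2
The 2 values of 15 occupy positions 8–9 → each gets rank 8.
Batch X values → pooled ranks: 15→8, 2→12, 9→11, 18→6, 43→3
Mean rank = (8 + 12 + 11 + 6 + 3) / 5 = 8.00

8.00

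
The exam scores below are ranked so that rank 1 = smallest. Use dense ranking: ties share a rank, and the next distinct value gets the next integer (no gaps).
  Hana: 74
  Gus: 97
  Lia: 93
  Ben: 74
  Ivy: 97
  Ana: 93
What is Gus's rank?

Sorted (ascending): 74, 74, 93, 93, 97, 97
The 2 values of 74 share dense rank 1.
The 2 values of 93 share dense rank 2.
The 2 values of 97 share dense rank 3.
Gus has value 97 → rank 3.

3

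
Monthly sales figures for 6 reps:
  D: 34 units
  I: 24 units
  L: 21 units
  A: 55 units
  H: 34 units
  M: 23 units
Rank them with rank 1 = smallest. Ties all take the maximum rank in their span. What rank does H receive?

Sorted (ascending): 21, 23, 24, 34, 34, 55
The 2 values of 34 occupy positions 4–5 → each gets rank 5.
H has value 34 units → rank 5.

5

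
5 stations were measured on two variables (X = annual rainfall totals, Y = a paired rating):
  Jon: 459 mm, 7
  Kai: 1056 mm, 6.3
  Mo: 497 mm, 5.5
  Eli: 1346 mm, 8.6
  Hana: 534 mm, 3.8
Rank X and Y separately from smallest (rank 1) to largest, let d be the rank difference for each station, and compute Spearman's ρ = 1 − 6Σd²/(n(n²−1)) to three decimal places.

Ranks of variable 1: 1, 4, 2, 5, 3
Ranks of variable 2: 4, 3, 2, 5, 1
d = r₁ − r₂: -3, 1, 0, 0, 2
d²: 9, 1, 0, 0, 4; Σd² = 14
ρ = 1 − 6·14/(5·24) = 1 − 84/120 = 0.300

0.300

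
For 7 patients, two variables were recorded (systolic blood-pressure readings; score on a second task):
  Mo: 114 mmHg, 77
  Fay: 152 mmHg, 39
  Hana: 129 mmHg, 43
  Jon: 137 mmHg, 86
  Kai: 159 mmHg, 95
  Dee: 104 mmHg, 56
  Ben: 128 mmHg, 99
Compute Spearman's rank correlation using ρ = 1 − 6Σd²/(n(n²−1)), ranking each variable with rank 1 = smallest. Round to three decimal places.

Ranks of variable 1: 2, 6, 4, 5, 7, 1, 3
Ranks of variable 2: 4, 1, 2, 5, 6, 3, 7
d = r₁ − r₂: -2, 5, 2, 0, 1, -2, -4
d²: 4, 25, 4, 0, 1, 4, 16; Σd² = 54
ρ = 1 − 6·54/(7·48) = 1 − 324/336 = 0.036

0.036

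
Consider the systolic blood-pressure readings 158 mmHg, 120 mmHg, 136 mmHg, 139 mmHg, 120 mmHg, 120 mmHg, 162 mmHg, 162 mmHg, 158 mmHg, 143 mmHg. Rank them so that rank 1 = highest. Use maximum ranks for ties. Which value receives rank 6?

139

Sorted (descending): 162, 162, 158, 158, 143, 139, 136, 120, 120, 120
The 2 values of 162 occupy positions 1–2 → each gets rank 2.
The 2 values of 158 occupy positions 3–4 → each gets rank 4.
The 3 values of 120 occupy positions 8–10 → each gets rank 10.
Rank 6 → value 139.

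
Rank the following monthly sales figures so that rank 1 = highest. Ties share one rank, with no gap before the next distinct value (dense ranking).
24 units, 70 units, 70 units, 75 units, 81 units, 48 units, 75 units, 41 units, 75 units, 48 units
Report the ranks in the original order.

Sorted (descending): 81, 75, 75, 75, 70, 70, 48, 48, 41, 24
The 3 values of 75 share dense rank 2.
The 2 values of 70 share dense rank 3.
The 2 values of 48 share dense rank 4.
Remaining distinct values take the next consecutive integers.

6, 3, 3, 2, 1, 4, 2, 5, 2, 4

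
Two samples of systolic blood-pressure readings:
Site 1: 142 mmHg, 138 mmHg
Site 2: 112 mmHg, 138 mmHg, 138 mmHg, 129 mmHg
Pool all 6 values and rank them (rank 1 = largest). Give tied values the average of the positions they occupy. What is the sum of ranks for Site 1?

Sorted (descending): 142, 138, 138, 138, 129, 112
The 3 values of 138 occupy positions 2–4 → average rank 3.
Site 1 values → pooled ranks: 142→1, 138→3
Rank sum = 1 + 3 = 4

4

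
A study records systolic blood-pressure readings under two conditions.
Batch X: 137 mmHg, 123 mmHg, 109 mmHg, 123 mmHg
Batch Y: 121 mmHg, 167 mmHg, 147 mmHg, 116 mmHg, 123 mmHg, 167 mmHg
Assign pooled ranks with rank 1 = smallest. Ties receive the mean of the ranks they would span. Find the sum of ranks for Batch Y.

37

Sorted (ascending): 109, 116, 121, 123, 123, 123, 137, 147, 167, 167
The 3 values of 123 occupy positions 4–6 → average rank 5.
The 2 values of 167 occupy positions 9–10 → average rank (9+10)/2 = 9.5.
Batch Y values → pooled ranks: 121→3, 167→9.5, 147→8, 116→2, 123→5, 167→9.5
Rank sum = 3 + 9.5 + 8 + 2 + 5 + 9.5 = 37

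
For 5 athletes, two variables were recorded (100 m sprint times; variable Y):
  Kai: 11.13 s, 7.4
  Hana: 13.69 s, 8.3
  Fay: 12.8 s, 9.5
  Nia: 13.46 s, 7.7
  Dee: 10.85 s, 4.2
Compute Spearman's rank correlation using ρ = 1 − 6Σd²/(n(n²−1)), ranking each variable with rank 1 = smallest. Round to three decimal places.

0.700

Ranks of variable 1: 2, 5, 3, 4, 1
Ranks of variable 2: 2, 4, 5, 3, 1
d = r₁ − r₂: 0, 1, -2, 1, 0
d²: 0, 1, 4, 1, 0; Σd² = 6
ρ = 1 − 6·6/(5·24) = 1 − 36/120 = 0.700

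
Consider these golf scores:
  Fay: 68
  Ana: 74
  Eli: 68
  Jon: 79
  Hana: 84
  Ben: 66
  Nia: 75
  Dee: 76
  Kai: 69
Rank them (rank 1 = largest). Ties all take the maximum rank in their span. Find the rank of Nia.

Sorted (descending): 84, 79, 76, 75, 74, 69, 68, 68, 66
The 2 values of 68 occupy positions 7–8 → each gets rank 8.
Nia has value 75 → rank 4.

4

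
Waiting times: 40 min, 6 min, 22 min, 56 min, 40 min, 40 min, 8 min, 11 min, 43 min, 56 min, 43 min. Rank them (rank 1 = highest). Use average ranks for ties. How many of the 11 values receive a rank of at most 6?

Sorted (descending): 56, 56, 43, 43, 40, 40, 40, 22, 11, 8, 6
The 2 values of 56 occupy positions 1–2 → average rank (1+2)/2 = 1.5.
The 2 values of 43 occupy positions 3–4 → average rank (3+4)/2 = 3.5.
The 3 values of 40 occupy positions 5–7 → average rank 6.
Ranks ≤ 6: {1.5, 1.5, 3.5, 3.5, 6, 6, 6} → 7 values.

7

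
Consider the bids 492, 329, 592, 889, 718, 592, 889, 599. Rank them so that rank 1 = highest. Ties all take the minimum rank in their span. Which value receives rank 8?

Sorted (descending): 889, 889, 718, 599, 592, 592, 492, 329
The 2 values of 889 occupy positions 1–2 → each gets rank 1.
The 2 values of 592 occupy positions 5–6 → each gets rank 5.
Rank 8 → value 329.

329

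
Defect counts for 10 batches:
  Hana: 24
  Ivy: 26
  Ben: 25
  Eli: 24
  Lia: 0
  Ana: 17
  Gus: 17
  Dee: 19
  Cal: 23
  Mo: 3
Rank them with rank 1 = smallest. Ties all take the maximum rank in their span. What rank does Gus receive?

4

Sorted (ascending): 0, 3, 17, 17, 19, 23, 24, 24, 25, 26
The 2 values of 17 occupy positions 3–4 → each gets rank 4.
The 2 values of 24 occupy positions 7–8 → each gets rank 8.
Gus has value 17 → rank 4.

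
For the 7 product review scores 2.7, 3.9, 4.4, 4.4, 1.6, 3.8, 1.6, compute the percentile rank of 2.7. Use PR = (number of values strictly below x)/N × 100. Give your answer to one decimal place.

N = 7.
Strictly below 2.7: 2. Equal to 2.7: 1.
PR = 2/7 × 100 = 28.6

28.6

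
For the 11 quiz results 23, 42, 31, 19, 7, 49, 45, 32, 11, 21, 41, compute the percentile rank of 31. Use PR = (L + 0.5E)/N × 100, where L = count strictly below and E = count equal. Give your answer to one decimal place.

N = 11.
Strictly below 31: 5. Equal to 31: 1.
PR = (5 + 0.5·1)/11 × 100 = 50.0

50.0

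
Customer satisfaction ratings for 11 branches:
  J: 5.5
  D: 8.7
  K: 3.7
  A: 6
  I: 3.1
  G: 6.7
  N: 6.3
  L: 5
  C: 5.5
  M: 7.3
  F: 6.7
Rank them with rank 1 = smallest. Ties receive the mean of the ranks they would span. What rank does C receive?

4.5

Sorted (ascending): 3.1, 3.7, 5, 5.5, 5.5, 6, 6.3, 6.7, 6.7, 7.3, 8.7
The 2 values of 5.5 occupy positions 4–5 → average rank (4+5)/2 = 4.5.
The 2 values of 6.7 occupy positions 8–9 → average rank (8+9)/2 = 8.5.
C has value 5.5 → rank 4.5.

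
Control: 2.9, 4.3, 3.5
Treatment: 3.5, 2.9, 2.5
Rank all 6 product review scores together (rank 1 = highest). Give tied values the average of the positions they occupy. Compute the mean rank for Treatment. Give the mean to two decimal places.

Sorted (descending): 4.3, 3.5, 3.5, 2.9, 2.9, 2.5
The 2 values of 3.5 occupy positions 2–3 → average rank (2+3)/2 = 2.5.
The 2 values of 2.9 occupy positions 4–5 → average rank (4+5)/2 = 4.5.
Treatment values → pooled ranks: 3.5→2.5, 2.9→4.5, 2.5→6
Mean rank = (2.5 + 4.5 + 6) / 3 = 4.33

4.33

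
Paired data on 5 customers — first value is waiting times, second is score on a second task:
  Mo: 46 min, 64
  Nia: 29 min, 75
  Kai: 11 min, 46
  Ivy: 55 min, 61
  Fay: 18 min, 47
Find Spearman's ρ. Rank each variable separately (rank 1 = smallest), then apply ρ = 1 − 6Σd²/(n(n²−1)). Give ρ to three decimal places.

0.600

Ranks of variable 1: 4, 3, 1, 5, 2
Ranks of variable 2: 4, 5, 1, 3, 2
d = r₁ − r₂: 0, -2, 0, 2, 0
d²: 0, 4, 0, 4, 0; Σd² = 8
ρ = 1 − 6·8/(5·24) = 1 − 48/120 = 0.600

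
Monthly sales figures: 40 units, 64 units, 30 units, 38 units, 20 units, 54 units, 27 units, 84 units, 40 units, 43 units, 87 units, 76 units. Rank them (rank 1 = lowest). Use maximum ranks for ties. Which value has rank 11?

84

Sorted (ascending): 20, 27, 30, 38, 40, 40, 43, 54, 64, 76, 84, 87
The 2 values of 40 occupy positions 5–6 → each gets rank 6.
Rank 11 → value 84.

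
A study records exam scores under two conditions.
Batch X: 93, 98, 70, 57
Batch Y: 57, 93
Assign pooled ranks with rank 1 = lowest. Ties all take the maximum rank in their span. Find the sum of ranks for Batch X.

16

Sorted (ascending): 57, 57, 70, 93, 93, 98
The 2 values of 57 occupy positions 1–2 → each gets rank 2.
The 2 values of 93 occupy positions 4–5 → each gets rank 5.
Batch X values → pooled ranks: 93→5, 98→6, 70→3, 57→2
Rank sum = 5 + 6 + 3 + 2 = 16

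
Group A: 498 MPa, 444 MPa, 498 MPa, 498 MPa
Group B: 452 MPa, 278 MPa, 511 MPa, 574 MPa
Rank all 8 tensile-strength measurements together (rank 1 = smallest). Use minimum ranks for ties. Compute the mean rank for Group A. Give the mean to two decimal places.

3.50

Sorted (ascending): 278, 444, 452, 498, 498, 498, 511, 574
The 3 values of 498 occupy positions 4–6 → each gets rank 4.
Group A values → pooled ranks: 498→4, 444→2, 498→4, 498→4
Mean rank = (4 + 2 + 4 + 4) / 4 = 3.50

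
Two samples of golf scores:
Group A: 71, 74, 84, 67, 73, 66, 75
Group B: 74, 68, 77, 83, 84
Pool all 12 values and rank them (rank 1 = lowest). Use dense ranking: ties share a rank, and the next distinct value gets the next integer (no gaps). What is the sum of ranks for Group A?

Sorted (ascending): 66, 67, 68, 71, 73, 74, 74, 75, 77, 83, 84, 84
The 2 values of 74 share dense rank 6.
The 2 values of 84 share dense rank 10.
Remaining distinct values take the next consecutive integers.
Group A values → pooled ranks: 71→4, 74→6, 84→10, 67→2, 73→5, 66→1, 75→7
Rank sum = 4 + 6 + 10 + 2 + 5 + 1 + 7 = 35

35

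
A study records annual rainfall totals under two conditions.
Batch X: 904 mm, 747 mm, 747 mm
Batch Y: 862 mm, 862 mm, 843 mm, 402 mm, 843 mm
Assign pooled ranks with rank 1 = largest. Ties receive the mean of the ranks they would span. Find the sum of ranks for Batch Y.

Sorted (descending): 904, 862, 862, 843, 843, 747, 747, 402
The 2 values of 862 occupy positions 2–3 → average rank (2+3)/2 = 2.5.
The 2 values of 843 occupy positions 4–5 → average rank (4+5)/2 = 4.5.
The 2 values of 747 occupy positions 6–7 → average rank (6+7)/2 = 6.5.
Batch Y values → pooled ranks: 862→2.5, 862→2.5, 843→4.5, 402→8, 843→4.5
Rank sum = 2.5 + 2.5 + 4.5 + 8 + 4.5 = 22

22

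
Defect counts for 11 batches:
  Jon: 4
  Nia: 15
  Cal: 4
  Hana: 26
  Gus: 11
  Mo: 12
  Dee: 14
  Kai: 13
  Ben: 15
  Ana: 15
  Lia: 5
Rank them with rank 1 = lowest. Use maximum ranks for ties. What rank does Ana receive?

10

Sorted (ascending): 4, 4, 5, 11, 12, 13, 14, 15, 15, 15, 26
The 2 values of 4 occupy positions 1–2 → each gets rank 2.
The 3 values of 15 occupy positions 8–10 → each gets rank 10.
Ana has value 15 → rank 10.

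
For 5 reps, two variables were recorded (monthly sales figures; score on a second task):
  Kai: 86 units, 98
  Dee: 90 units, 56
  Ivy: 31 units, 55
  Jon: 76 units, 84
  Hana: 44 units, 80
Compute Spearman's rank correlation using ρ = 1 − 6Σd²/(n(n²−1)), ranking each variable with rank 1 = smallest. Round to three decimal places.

0.400

Ranks of variable 1: 4, 5, 1, 3, 2
Ranks of variable 2: 5, 2, 1, 4, 3
d = r₁ − r₂: -1, 3, 0, -1, -1
d²: 1, 9, 0, 1, 1; Σd² = 12
ρ = 1 − 6·12/(5·24) = 1 − 72/120 = 0.400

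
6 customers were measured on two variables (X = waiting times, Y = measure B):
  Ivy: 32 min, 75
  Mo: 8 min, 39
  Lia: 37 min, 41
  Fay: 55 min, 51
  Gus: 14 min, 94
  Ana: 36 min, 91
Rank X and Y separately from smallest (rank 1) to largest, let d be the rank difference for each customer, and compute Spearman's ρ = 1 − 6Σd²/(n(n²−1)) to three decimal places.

Ranks of variable 1: 3, 1, 5, 6, 2, 4
Ranks of variable 2: 4, 1, 2, 3, 6, 5
d = r₁ − r₂: -1, 0, 3, 3, -4, -1
d²: 1, 0, 9, 9, 16, 1; Σd² = 36
ρ = 1 − 6·36/(6·35) = 1 − 216/210 = -0.029

-0.029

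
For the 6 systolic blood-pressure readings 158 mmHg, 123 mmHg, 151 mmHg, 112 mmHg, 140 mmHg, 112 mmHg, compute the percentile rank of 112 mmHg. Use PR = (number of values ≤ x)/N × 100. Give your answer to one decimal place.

N = 6.
Strictly below 112: 0. Equal to 112: 2.
PR = 2/6 × 100 = 33.3

33.3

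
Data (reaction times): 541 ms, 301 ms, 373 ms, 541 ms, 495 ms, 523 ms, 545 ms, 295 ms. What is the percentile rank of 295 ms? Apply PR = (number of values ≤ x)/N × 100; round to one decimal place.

N = 8.
Strictly below 295: 0. Equal to 295: 1.
PR = 1/8 × 100 = 12.5

12.5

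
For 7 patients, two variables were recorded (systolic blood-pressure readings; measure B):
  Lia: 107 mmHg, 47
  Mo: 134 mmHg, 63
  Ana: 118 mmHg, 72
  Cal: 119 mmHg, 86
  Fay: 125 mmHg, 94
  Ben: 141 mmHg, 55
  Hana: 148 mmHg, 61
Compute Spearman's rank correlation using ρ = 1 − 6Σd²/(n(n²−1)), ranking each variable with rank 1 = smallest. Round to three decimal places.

Ranks of variable 1: 1, 5, 2, 3, 4, 6, 7
Ranks of variable 2: 1, 4, 5, 6, 7, 2, 3
d = r₁ − r₂: 0, 1, -3, -3, -3, 4, 4
d²: 0, 1, 9, 9, 9, 16, 16; Σd² = 60
ρ = 1 − 6·60/(7·48) = 1 − 360/336 = -0.071

-0.071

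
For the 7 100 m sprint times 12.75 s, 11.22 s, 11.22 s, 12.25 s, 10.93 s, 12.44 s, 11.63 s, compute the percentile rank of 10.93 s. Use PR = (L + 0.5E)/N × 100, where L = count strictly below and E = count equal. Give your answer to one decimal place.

7.1

N = 7.
Strictly below 10.93: 0. Equal to 10.93: 1.
PR = (0 + 0.5·1)/7 × 100 = 7.1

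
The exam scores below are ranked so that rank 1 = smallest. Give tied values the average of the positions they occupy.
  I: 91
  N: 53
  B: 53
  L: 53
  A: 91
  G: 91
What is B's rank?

2

Sorted (ascending): 53, 53, 53, 91, 91, 91
The 3 values of 53 occupy positions 1–3 → average rank 2.
The 3 values of 91 occupy positions 4–6 → average rank 5.
B has value 53 → rank 2.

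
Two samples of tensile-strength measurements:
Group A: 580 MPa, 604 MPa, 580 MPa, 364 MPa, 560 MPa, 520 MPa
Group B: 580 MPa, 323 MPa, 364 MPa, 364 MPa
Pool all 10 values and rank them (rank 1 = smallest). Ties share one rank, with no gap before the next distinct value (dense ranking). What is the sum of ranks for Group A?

Sorted (ascending): 323, 364, 364, 364, 520, 560, 580, 580, 580, 604
The 3 values of 364 share dense rank 2.
The 3 values of 580 share dense rank 5.
Remaining distinct values take the next consecutive integers.
Group A values → pooled ranks: 580→5, 604→6, 580→5, 364→2, 560→4, 520→3
Rank sum = 5 + 6 + 5 + 2 + 4 + 3 = 25

25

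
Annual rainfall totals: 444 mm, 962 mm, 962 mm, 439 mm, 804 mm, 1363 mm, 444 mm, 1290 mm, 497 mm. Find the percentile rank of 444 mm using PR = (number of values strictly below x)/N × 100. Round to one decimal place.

11.1

N = 9.
Strictly below 444: 1. Equal to 444: 2.
PR = 1/9 × 100 = 11.1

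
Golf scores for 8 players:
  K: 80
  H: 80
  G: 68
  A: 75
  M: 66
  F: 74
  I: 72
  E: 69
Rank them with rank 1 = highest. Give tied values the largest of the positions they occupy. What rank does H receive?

2

Sorted (descending): 80, 80, 75, 74, 72, 69, 68, 66
The 2 values of 80 occupy positions 1–2 → each gets rank 2.
H has value 80 → rank 2.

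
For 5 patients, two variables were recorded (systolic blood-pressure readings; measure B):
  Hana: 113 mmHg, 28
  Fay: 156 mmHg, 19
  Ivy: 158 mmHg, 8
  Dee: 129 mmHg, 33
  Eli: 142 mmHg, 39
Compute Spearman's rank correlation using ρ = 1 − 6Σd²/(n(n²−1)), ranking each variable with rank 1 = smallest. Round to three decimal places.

Ranks of variable 1: 1, 4, 5, 2, 3
Ranks of variable 2: 3, 2, 1, 4, 5
d = r₁ − r₂: -2, 2, 4, -2, -2
d²: 4, 4, 16, 4, 4; Σd² = 32
ρ = 1 − 6·32/(5·24) = 1 − 192/120 = -0.600

-0.600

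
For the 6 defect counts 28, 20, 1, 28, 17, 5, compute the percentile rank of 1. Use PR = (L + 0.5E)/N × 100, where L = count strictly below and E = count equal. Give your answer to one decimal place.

N = 6.
Strictly below 1: 0. Equal to 1: 1.
PR = (0 + 0.5·1)/6 × 100 = 8.3

8.3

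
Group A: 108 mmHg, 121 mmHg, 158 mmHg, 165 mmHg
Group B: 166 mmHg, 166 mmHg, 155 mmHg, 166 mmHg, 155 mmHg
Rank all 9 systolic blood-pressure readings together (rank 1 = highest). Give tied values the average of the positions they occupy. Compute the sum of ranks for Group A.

26

Sorted (descending): 166, 166, 166, 165, 158, 155, 155, 121, 108
The 3 values of 166 occupy positions 1–3 → average rank 2.
The 2 values of 155 occupy positions 6–7 → average rank (6+7)/2 = 6.5.
Group A values → pooled ranks: 108→9, 121→8, 158→5, 165→4
Rank sum = 9 + 8 + 5 + 4 = 26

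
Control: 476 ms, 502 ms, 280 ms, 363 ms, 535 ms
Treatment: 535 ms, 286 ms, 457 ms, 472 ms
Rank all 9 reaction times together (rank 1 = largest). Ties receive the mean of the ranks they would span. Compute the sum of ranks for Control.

24.5

Sorted (descending): 535, 535, 502, 476, 472, 457, 363, 286, 280
The 2 values of 535 occupy positions 1–2 → average rank (1+2)/2 = 1.5.
Control values → pooled ranks: 476→4, 502→3, 280→9, 363→7, 535→1.5
Rank sum = 4 + 3 + 9 + 7 + 1.5 = 24.5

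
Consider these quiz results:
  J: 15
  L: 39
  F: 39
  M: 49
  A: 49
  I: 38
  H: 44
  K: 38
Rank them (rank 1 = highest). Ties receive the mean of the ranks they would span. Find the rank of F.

Sorted (descending): 49, 49, 44, 39, 39, 38, 38, 15
The 2 values of 49 occupy positions 1–2 → average rank (1+2)/2 = 1.5.
The 2 values of 39 occupy positions 4–5 → average rank (4+5)/2 = 4.5.
The 2 values of 38 occupy positions 6–7 → average rank (6+7)/2 = 6.5.
F has value 39 → rank 4.5.

4.5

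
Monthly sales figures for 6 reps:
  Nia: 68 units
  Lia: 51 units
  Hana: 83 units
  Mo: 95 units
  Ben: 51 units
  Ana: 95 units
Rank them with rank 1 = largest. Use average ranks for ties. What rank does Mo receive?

Sorted (descending): 95, 95, 83, 68, 51, 51
The 2 values of 95 occupy positions 1–2 → average rank (1+2)/2 = 1.5.
The 2 values of 51 occupy positions 5–6 → average rank (5+6)/2 = 5.5.
Mo has value 95 units → rank 1.5.

1.5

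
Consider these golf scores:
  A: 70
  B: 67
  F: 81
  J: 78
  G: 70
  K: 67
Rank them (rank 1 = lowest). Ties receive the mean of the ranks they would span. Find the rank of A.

Sorted (ascending): 67, 67, 70, 70, 78, 81
The 2 values of 67 occupy positions 1–2 → average rank (1+2)/2 = 1.5.
The 2 values of 70 occupy positions 3–4 → average rank (3+4)/2 = 3.5.
A has value 70 → rank 3.5.

3.5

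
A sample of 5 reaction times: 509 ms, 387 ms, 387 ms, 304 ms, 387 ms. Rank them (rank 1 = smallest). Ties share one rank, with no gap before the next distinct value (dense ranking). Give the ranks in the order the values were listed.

3, 2, 2, 1, 2

Sorted (ascending): 304, 387, 387, 387, 509
The 3 values of 387 share dense rank 2.
Remaining distinct values take the next consecutive integers.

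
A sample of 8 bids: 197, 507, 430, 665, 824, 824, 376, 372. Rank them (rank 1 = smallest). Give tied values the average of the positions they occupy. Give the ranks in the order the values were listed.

1, 5, 4, 6, 7.5, 7.5, 3, 2

Sorted (ascending): 197, 372, 376, 430, 507, 665, 824, 824
The 2 values of 824 occupy positions 7–8 → average rank (7+8)/2 = 7.5.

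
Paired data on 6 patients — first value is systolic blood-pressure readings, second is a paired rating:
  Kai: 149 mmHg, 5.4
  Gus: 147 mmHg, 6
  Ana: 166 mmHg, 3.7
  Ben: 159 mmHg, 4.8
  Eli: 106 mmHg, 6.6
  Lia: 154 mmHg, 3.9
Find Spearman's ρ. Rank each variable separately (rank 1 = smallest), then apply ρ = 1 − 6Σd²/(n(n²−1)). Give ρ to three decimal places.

Ranks of variable 1: 3, 2, 6, 5, 1, 4
Ranks of variable 2: 4, 5, 1, 3, 6, 2
d = r₁ − r₂: -1, -3, 5, 2, -5, 2
d²: 1, 9, 25, 4, 25, 4; Σd² = 68
ρ = 1 − 6·68/(6·35) = 1 − 408/210 = -0.943

-0.943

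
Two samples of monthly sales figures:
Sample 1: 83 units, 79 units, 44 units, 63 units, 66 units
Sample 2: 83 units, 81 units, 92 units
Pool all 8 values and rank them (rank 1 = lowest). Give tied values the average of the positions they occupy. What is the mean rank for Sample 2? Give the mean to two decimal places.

Sorted (ascending): 44, 63, 66, 79, 81, 83, 83, 92
The 2 values of 83 occupy positions 6–7 → average rank (6+7)/2 = 6.5.
Sample 2 values → pooled ranks: 83→6.5, 81→5, 92→8
Mean rank = (6.5 + 5 + 8) / 3 = 6.50

6.50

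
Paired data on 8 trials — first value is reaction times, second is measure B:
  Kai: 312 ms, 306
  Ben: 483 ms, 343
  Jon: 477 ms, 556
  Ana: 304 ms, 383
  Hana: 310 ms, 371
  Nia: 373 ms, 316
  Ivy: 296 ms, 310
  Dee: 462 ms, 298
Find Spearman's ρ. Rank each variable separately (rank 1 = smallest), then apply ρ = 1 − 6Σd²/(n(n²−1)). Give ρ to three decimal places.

0.071

Ranks of variable 1: 4, 8, 7, 2, 3, 5, 1, 6
Ranks of variable 2: 2, 5, 8, 7, 6, 4, 3, 1
d = r₁ − r₂: 2, 3, -1, -5, -3, 1, -2, 5
d²: 4, 9, 1, 25, 9, 1, 4, 25; Σd² = 78
ρ = 1 − 6·78/(8·63) = 1 − 468/504 = 0.071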